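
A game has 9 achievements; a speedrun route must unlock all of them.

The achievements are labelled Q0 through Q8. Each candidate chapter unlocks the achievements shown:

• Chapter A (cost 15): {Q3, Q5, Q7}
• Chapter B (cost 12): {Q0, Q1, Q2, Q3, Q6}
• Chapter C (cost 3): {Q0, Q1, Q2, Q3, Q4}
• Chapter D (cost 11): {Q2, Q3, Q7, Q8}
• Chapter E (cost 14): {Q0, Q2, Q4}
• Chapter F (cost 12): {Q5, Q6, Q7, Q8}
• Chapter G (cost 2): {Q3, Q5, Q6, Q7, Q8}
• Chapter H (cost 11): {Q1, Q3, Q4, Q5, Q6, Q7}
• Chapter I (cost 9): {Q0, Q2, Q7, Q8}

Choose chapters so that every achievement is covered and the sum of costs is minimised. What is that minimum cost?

5

C, G together cover every achievement (C ∪ G = {Q0, Q1, Q2, Q3, Q4, Q5, Q6, Q7, Q8}); total cost 3 + 2 = 5.
No covering selection has total cost below 5.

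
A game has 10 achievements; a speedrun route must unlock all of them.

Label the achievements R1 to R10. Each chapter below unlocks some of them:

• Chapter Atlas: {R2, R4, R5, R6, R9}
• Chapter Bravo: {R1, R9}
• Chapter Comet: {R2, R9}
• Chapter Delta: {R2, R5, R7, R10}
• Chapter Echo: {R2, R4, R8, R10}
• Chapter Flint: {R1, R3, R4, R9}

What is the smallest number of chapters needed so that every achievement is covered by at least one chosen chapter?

4

Take {Atlas, Delta, Echo, Flint}. Their union is {R1, R2, R3, R4, R5, R6, R7, R8, R9, R10}, which is all 10 achievements.
Only Atlas contains R6, so Atlas is forced; the remaining 5 achievements need at least 3 more chapters (each remaining chapter adds at most 2) — so at least 4 chapters are needed, and 4 is optimal.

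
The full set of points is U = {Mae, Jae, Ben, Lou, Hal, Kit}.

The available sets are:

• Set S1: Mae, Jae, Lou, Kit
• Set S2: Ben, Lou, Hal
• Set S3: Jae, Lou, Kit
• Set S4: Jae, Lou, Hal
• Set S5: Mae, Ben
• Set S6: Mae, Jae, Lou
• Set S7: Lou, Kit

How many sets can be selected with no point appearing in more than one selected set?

2

S3, S5 are pairwise disjoint (S3={Jae,Lou,Kit}; S5={Mae,Ben}).
Every remaining set overlaps one of these, and no 3 of the listed sets are pairwise disjoint, so 2 is the maximum.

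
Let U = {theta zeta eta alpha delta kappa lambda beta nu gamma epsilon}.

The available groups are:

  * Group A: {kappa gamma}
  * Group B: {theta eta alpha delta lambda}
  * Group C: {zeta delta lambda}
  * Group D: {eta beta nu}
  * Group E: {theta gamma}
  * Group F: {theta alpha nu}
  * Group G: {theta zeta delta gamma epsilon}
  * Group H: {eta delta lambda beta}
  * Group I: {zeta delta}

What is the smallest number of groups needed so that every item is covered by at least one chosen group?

4

Take {A, B, D, G}. Their union is {theta, zeta, eta, alpha, delta, kappa, lambda, beta, nu, gamma, epsilon}, which is all 11 items.
No 3 of the 9 groups cover everything (all 84 combinations miss at least one item), so 4 is optimal.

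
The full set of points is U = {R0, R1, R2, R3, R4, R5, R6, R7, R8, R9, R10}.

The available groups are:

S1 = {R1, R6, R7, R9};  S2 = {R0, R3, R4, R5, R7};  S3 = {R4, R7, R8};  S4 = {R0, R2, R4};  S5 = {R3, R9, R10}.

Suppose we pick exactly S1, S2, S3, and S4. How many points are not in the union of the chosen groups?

1

Union of S1, S2, S3, S4 = {R0, R1, R2, R3, R4, R5, R6, R7, R8, R9}.
Not covered: R10 — 1 point.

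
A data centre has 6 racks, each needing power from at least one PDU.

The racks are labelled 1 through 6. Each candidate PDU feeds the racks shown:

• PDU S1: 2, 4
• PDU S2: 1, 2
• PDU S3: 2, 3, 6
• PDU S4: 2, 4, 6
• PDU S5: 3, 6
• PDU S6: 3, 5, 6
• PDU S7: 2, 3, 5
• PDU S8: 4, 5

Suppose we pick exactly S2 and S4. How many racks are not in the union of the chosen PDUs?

Union of S2, S4 = {1, 2, 4, 6}.
Not covered: 3, 5 — 2 racks.

2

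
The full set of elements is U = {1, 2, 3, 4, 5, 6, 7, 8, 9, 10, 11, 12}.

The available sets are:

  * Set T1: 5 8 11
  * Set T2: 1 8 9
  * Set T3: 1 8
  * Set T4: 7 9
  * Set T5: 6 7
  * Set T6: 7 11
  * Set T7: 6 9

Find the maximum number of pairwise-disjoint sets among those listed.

3

T3, T6, T7 are pairwise disjoint (T3={1,8}; T6={7,11}; T7={6,9}).
Every remaining set overlaps one of these, and no 4 of the listed sets are pairwise disjoint, so 3 is the maximum.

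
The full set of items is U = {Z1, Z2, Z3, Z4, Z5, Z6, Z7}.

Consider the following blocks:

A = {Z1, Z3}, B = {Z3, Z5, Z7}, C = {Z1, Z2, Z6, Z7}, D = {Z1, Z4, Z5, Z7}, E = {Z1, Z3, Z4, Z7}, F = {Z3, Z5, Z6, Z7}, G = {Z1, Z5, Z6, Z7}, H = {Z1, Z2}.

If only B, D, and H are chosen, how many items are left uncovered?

Union of B, D, H = {Z1, Z2, Z3, Z4, Z5, Z7}.
Not covered: Z6 — 1 item.

1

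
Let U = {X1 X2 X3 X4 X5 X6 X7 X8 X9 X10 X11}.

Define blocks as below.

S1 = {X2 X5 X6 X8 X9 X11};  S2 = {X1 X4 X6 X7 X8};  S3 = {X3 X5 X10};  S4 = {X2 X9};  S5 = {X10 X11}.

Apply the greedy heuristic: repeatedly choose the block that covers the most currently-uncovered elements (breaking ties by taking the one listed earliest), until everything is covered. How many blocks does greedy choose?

3

Greedy: pick S1 (covers 6 new) → pick S2 (covers 3 new) → pick S3 (covers 2 new). Total picks: 3.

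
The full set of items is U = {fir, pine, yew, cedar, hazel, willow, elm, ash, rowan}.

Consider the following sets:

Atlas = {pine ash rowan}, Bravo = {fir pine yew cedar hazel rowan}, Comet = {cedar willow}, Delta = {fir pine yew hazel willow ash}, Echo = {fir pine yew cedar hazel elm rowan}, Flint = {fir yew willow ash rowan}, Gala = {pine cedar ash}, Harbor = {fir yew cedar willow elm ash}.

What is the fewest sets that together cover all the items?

Echo and Harbor together: Echo ∪ Harbor = {fir, pine, yew, cedar, hazel, willow, elm, ash, rowan} — every item is covered.
No single set has all 9 items (the largest, Echo, has 7), so 2 is optimal.

2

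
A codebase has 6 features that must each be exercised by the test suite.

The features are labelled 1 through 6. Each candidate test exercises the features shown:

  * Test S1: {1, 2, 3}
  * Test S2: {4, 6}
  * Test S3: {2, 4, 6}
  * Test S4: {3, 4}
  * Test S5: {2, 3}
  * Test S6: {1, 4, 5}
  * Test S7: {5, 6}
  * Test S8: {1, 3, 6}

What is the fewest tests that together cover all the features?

3

Take {S5, S6, S8}. Their union is {1, 2, 3, 4, 5, 6}, which is all 6 features.
No 2 of the 8 tests cover everything (all 28 combinations miss at least one feature), so 3 is optimal.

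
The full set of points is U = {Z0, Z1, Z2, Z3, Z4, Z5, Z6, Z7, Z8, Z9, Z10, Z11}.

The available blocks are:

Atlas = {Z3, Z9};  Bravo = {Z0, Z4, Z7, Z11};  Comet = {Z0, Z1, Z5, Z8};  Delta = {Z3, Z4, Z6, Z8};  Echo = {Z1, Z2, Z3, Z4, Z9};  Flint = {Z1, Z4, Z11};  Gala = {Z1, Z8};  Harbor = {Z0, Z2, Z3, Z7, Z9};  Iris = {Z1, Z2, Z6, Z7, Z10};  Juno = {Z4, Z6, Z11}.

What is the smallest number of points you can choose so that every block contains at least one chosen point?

3

The 3 points {Z1, Z3, Z4} hit every block.
The blocks Atlas, Comet, Juno are pairwise disjoint, so any hitting set needs a separate point for each — at least 3. Hence 3 is optimal.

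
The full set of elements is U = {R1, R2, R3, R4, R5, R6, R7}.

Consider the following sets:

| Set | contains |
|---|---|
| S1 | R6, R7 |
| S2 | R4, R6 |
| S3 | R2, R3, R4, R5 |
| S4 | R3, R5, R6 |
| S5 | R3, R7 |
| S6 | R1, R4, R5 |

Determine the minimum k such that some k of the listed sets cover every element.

Take {S1, S3, S6}. Their union is {R1, R2, R3, R4, R5, R6, R7}, which is all 7 elements.
Only S6 contains R1, so S6 is forced; the remaining 4 elements need at least 2 more sets (each remaining set adds at most 2) — so at least 3 sets are needed, and 3 is optimal.

3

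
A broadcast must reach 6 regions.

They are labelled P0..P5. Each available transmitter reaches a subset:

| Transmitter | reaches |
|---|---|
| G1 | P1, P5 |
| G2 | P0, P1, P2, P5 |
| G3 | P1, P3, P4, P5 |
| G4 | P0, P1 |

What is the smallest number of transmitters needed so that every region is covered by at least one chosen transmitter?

2

G2 and G3 together: G2 ∪ G3 = {P0, P1, P2, P3, P4, P5} — every region is covered.
No single transmitter has all 6 regions (the largest, G2, has 4), so 2 is optimal.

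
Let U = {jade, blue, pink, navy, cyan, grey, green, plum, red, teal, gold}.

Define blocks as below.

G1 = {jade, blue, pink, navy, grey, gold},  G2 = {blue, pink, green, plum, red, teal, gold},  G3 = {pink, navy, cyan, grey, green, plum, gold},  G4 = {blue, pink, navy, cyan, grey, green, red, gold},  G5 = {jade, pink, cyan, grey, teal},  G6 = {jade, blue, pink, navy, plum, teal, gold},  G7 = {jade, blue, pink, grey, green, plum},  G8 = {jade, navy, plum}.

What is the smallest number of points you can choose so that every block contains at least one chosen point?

H = {jade, gold} meets every block (each contains at least one member of H), and |H| = 2.
No single point lies in every block, so at least 2 are needed and 2 is optimal.

2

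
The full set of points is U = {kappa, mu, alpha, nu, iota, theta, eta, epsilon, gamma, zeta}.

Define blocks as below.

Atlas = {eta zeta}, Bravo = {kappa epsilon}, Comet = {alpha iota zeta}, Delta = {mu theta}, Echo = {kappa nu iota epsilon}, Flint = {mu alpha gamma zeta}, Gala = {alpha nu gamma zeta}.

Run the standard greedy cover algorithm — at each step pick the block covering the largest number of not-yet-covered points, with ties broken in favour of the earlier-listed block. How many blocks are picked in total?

4

Greedy: pick Echo (covers 4 new) → pick Flint (covers 4 new) → pick Atlas (covers 1 new) → pick Delta (covers 1 new). Total picks: 4.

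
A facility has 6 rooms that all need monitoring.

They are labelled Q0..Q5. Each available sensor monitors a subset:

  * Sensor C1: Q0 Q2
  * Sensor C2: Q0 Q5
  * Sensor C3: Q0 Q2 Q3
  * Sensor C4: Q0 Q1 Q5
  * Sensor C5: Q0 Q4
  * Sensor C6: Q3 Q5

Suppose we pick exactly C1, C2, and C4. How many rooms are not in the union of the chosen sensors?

Union of C1, C2, C4 = {Q0, Q1, Q2, Q5}.
Not covered: Q3, Q4 — 2 rooms.

2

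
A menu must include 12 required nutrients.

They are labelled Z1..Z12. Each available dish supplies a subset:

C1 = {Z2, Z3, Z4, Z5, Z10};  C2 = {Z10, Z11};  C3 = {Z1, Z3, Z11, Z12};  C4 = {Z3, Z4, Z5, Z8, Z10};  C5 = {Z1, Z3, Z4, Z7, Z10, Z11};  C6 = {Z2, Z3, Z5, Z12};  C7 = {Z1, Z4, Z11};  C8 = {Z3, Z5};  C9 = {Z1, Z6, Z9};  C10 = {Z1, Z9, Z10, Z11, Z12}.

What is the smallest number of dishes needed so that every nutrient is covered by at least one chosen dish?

C4 and C5 and C6 and C9 together: C4 ∪ C5 ∪ C6 ∪ C9 = {Z1, Z2, Z3, Z4, Z5, Z6, Z7, Z8, Z9, Z10, Z11, Z12} — every nutrient is covered.
No 3 of the 10 dishes cover everything (all 120 combinations miss at least one nutrient), so 4 is optimal.

4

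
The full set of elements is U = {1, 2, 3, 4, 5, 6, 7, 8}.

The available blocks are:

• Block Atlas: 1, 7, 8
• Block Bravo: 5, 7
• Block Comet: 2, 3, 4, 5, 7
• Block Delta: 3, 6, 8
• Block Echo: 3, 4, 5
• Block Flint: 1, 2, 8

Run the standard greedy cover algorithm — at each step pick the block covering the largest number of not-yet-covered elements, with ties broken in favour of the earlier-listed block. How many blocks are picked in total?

Greedy: pick Comet (covers 5 new) → pick Atlas (covers 2 new) → pick Delta (covers 1 new). Total picks: 3.

3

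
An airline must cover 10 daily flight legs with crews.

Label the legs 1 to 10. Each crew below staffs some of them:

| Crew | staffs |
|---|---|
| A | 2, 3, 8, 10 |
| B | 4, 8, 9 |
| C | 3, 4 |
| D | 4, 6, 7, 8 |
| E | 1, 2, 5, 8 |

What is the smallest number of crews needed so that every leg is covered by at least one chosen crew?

4

A and B and D and E together: A ∪ B ∪ D ∪ E = {1, 2, 3, 4, 5, 6, 7, 8, 9, 10} — every leg is covered.
Only B contains 9, so B is forced; the remaining 7 legs need at least 3 more crews (each remaining crew adds at most 3) — so at least 4 crews are needed, and 4 is optimal.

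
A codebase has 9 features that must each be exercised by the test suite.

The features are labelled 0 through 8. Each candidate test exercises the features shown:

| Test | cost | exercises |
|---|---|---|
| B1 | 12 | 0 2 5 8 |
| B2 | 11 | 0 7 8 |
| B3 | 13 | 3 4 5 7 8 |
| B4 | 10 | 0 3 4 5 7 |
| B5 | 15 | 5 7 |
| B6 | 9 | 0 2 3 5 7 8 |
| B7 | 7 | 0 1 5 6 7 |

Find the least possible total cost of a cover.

B4, B6, B7 together cover every feature (B4 ∪ B6 ∪ B7 = {0, 1, 2, 3, 4, 5, 6, 7, 8}); total cost 10 + 9 + 7 = 26.
No covering selection has total cost below 26.

26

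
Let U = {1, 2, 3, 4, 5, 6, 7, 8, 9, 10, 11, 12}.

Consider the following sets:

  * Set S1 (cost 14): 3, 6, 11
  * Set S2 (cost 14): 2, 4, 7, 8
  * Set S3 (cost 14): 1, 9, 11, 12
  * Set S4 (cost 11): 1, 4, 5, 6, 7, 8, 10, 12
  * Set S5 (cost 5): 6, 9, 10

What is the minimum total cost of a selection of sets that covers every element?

S1, S2, S4, S5 together cover every element (S1 ∪ S2 ∪ S4 ∪ S5 = {1, 2, 3, 4, 5, 6, 7, 8, 9, 10, 11, 12}); total cost 14 + 14 + 11 + 5 = 44.
No covering selection has total cost below 44.

44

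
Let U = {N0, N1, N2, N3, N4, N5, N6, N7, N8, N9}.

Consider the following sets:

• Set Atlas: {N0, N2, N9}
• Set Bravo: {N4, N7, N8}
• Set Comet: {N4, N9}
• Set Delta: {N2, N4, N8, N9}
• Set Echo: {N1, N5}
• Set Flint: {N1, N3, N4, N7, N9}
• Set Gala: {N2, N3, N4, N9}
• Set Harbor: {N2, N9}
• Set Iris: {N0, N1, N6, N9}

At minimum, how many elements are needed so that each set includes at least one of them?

The 3 elements {N4, N5, N9} hit every set.
The sets Bravo, Echo, Harbor are pairwise disjoint, so any hitting set needs a separate element for each — at least 3. Hence 3 is optimal.

3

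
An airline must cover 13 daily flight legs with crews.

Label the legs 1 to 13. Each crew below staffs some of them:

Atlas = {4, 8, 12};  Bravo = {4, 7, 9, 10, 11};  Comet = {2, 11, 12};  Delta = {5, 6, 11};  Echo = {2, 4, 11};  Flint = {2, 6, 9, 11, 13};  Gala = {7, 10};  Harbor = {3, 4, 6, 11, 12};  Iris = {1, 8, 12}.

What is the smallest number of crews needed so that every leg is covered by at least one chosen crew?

5

Bravo and Delta and Flint and Harbor and Iris together: Bravo ∪ Delta ∪ Flint ∪ Harbor ∪ Iris = {1, 2, 3, 4, 5, 6, 7, 8, 9, 10, 11, 12, 13} — every leg is covered.
No 4 of the 9 crews cover everything (all 126 combinations miss at least one leg), so 5 is optimal.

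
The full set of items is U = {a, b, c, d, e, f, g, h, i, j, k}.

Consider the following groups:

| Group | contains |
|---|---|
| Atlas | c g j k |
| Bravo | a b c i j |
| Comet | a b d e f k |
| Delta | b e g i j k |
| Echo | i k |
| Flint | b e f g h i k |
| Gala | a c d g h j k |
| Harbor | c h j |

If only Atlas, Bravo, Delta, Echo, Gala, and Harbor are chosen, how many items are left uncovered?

Union of Atlas, Bravo, Delta, Echo, Gala, Harbor = {a, b, c, d, e, g, h, i, j, k}.
Not covered: f — 1 item.

1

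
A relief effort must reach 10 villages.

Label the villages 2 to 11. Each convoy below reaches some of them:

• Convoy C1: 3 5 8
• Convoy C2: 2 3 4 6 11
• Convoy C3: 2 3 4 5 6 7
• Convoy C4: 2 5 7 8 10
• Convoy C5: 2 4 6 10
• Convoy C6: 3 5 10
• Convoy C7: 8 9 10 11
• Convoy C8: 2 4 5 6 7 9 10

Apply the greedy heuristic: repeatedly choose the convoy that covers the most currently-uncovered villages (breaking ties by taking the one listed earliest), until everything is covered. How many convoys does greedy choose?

Greedy: pick C8 (covers 7 new) → pick C1 (covers 2 new) → pick C2 (covers 1 new). Total picks: 3.
(The true minimum cover uses only 2 convoys, so greedy is not optimal here.)

3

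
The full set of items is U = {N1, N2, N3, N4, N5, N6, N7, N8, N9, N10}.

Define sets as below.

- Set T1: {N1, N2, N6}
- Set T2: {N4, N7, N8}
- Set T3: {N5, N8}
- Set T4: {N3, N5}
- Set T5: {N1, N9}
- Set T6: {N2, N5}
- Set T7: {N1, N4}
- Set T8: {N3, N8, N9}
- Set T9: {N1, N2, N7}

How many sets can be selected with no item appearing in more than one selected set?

T1, T2, T4 are pairwise disjoint (T1={N1,N2,N6}; T2={N4,N7,N8}; T4={N3,N5}).
Every remaining set overlaps one of these, and no 4 of the listed sets are pairwise disjoint, so 3 is the maximum.

3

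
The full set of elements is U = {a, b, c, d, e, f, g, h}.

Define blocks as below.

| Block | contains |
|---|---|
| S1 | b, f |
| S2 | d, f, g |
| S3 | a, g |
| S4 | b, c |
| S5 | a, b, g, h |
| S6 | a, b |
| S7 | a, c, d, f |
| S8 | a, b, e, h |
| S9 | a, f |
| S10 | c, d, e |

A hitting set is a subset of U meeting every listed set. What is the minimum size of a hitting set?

3

Take T = {a, b, d}. Each listed block contains at least one of these, so T is a hitting set of size 3.
The blocks S1, S3, S10 are pairwise disjoint, so any hitting set needs a separate element for each — at least 3. Hence 3 is optimal.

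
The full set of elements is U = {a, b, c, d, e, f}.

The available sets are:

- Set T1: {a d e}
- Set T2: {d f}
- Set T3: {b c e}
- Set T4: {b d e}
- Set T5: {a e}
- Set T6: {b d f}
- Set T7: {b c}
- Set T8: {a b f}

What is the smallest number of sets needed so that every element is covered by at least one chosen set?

3

Take {T3, T4, T8}. Their union is {a, b, c, d, e, f}, which is all 6 elements.
No 2 of the 8 sets cover everything (all 28 combinations miss at least one element), so 3 is optimal.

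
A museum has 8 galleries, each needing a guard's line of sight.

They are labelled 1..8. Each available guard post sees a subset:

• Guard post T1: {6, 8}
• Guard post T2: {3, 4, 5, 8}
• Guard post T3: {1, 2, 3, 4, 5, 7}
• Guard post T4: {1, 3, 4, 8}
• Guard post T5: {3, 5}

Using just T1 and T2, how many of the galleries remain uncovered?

3

Union of T1, T2 = {3, 4, 5, 6, 8}.
Not covered: 1, 2, 7 — 3 galleries.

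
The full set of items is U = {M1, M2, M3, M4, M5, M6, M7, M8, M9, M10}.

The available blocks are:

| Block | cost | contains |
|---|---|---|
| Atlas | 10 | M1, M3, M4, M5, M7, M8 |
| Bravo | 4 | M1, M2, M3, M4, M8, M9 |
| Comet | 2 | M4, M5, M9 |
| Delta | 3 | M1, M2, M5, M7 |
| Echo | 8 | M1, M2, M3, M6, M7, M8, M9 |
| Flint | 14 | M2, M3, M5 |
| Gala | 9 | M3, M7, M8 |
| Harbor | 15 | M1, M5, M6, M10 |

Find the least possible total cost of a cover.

Bravo, Delta, Harbor together cover every item (Bravo ∪ Delta ∪ Harbor = {M1, M2, M3, M4, M5, M6, M7, M8, M9, M10}); total cost 4 + 3 + 15 = 22.
No covering selection has total cost below 22.

22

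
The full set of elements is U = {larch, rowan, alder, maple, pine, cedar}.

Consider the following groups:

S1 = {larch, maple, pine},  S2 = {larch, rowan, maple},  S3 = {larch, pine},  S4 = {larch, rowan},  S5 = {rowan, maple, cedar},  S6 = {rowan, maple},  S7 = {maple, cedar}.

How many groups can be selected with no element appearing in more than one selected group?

2

S4, S7 are pairwise disjoint (S4={larch,rowan}; S7={maple,cedar}).
Every remaining group overlaps one of these, and no 3 of the listed groups are pairwise disjoint, so 2 is the maximum.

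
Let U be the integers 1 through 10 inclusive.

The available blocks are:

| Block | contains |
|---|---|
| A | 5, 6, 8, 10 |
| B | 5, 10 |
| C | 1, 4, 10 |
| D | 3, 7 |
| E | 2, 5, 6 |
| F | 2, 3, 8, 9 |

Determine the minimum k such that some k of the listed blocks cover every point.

4

C, D, E, and F cover everything between them: the union {1, 2, 3, 4, 5, 6, 7, 8, 9, 10} is all of U.
No 3 of the 6 blocks cover everything (all 20 combinations miss at least one point), so 4 is optimal.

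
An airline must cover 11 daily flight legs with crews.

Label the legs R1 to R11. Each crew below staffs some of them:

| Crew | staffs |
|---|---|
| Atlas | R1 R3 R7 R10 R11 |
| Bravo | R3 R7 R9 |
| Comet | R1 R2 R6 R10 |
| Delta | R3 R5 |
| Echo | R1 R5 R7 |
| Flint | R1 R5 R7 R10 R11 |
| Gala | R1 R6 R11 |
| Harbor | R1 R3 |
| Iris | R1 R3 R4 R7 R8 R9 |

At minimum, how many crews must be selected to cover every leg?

Comet and Flint and Iris together: Comet ∪ Flint ∪ Iris = {R1, R2, R3, R4, R5, R6, R7, R8, R9, R10, R11} — every leg is covered.
Only Comet contains R2, so Comet is forced; the remaining 7 legs need at least 2 more crews (each remaining crew adds at most 5) — so at least 3 crews are needed, and 3 is optimal.

3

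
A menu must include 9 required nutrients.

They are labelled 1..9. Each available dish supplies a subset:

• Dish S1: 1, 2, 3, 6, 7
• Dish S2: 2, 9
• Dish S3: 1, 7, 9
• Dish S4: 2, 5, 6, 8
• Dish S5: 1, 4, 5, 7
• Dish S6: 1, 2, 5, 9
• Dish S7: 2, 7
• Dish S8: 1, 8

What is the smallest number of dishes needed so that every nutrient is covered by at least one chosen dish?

4

S1 and S2 and S4 and S5 together: S1 ∪ S2 ∪ S4 ∪ S5 = {1, 2, 3, 4, 5, 6, 7, 8, 9} — every nutrient is covered.
No 3 of the 8 dishes cover everything (all 56 combinations miss at least one nutrient), so 4 is optimal.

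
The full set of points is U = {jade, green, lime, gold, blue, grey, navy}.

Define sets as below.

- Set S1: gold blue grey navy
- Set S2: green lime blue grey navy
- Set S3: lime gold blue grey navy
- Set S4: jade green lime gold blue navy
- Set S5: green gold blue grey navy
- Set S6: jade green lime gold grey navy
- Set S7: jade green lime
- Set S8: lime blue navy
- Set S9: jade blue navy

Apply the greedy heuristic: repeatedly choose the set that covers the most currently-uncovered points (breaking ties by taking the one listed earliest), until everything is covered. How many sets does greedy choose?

Greedy: pick S4 (covers 6 new) → pick S1 (covers 1 new). Total picks: 2.

2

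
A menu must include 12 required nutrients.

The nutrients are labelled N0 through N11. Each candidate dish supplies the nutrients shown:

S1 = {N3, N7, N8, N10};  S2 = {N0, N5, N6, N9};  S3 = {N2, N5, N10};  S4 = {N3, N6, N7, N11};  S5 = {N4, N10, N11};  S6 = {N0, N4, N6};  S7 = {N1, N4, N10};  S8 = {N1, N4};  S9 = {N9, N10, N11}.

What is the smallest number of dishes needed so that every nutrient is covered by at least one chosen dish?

5

Take {S1, S2, S3, S4, S8}. Their union is {N0, N1, N2, N3, N4, N5, N6, N7, N8, N9, N10, N11}, which is all 12 nutrients.
No 4 of the 9 dishes cover everything (all 126 combinations miss at least one nutrient), so 5 is optimal.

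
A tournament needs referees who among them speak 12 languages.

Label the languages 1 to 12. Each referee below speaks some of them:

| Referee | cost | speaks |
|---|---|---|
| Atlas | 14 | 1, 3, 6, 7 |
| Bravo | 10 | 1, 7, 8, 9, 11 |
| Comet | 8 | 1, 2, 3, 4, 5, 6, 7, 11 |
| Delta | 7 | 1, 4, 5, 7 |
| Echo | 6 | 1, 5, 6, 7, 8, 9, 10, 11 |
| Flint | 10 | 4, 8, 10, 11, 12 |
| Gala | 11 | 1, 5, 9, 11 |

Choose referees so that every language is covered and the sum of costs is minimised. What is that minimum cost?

24

Comet, Echo, Flint together cover every language (Comet ∪ Echo ∪ Flint = {1, 2, 3, 4, 5, 6, 7, 8, 9, 10, 11, 12}); total cost 8 + 6 + 10 = 24.
No covering selection has total cost below 24.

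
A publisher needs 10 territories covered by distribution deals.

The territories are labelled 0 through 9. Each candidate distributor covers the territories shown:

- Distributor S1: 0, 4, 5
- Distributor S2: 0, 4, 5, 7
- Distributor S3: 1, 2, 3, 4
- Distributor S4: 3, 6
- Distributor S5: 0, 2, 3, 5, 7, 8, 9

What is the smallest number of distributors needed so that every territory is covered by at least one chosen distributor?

Take {S3, S4, S5}. Their union is {0, 1, 2, 3, 4, 5, 6, 7, 8, 9}, which is all 10 territories.
Only S3 contains 1, so S3 is forced; the remaining 6 territories need at least 2 more distributors (each remaining distributor adds at most 5) — so at least 3 distributors are needed, and 3 is optimal.

3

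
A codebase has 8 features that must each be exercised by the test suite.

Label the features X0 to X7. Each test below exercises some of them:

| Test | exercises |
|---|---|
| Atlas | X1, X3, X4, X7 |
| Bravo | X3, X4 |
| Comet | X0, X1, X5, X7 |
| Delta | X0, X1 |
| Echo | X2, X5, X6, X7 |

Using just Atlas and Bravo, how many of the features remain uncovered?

4

Union of Atlas, Bravo = {X1, X3, X4, X7}.
Not covered: X0, X2, X5, X6 — 4 features.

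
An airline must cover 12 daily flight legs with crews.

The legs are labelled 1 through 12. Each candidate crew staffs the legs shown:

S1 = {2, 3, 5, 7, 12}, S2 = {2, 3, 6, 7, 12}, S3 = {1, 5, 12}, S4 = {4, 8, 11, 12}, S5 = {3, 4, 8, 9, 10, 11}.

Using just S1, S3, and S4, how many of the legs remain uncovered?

Union of S1, S3, S4 = {1, 2, 3, 4, 5, 7, 8, 11, 12}.
Not covered: 6, 9, 10 — 3 legs.

3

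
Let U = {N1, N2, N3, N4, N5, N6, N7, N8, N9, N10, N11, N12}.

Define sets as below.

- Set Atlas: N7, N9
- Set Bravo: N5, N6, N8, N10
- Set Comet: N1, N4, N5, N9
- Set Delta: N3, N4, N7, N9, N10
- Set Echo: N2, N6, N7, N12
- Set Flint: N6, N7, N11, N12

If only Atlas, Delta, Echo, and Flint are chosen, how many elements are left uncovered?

3

Union of Atlas, Delta, Echo, Flint = {N2, N3, N4, N6, N7, N9, N10, N11, N12}.
Not covered: N1, N5, N8 — 3 elements.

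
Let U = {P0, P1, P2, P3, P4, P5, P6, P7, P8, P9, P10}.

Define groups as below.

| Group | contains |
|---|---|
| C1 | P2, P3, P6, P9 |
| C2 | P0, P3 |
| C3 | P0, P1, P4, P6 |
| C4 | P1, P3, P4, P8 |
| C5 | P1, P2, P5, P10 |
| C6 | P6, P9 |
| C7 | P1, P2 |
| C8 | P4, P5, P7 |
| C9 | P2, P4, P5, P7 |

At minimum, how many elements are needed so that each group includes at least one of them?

4

Take H = {P0, P1, P5, P9}. Each listed group contains at least one of these, so H is a hitting set of size 4.
The groups C2, C6, C7, C8 are pairwise disjoint, so any hitting set needs a separate element for each — at least 4. Hence 4 is optimal.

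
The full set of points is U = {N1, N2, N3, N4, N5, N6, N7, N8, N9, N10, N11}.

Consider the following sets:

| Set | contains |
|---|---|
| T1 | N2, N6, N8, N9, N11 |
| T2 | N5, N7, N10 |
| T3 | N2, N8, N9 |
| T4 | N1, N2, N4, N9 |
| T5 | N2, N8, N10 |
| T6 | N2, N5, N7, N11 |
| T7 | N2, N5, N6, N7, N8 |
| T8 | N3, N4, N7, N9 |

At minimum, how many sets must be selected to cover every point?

Take {T1, T2, T4, T8}. Their union is {N1, N2, N3, N4, N5, N6, N7, N8, N9, N10, N11}, which is all 11 points.
No 3 of the 8 sets cover everything (all 56 combinations miss at least one point), so 4 is optimal.

4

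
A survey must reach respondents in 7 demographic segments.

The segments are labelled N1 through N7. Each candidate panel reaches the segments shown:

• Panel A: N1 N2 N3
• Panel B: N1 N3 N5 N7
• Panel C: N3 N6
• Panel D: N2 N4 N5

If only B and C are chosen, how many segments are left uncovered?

Union of B, C = {N1, N3, N5, N6, N7}.
Not covered: N2, N4 — 2 segments.

2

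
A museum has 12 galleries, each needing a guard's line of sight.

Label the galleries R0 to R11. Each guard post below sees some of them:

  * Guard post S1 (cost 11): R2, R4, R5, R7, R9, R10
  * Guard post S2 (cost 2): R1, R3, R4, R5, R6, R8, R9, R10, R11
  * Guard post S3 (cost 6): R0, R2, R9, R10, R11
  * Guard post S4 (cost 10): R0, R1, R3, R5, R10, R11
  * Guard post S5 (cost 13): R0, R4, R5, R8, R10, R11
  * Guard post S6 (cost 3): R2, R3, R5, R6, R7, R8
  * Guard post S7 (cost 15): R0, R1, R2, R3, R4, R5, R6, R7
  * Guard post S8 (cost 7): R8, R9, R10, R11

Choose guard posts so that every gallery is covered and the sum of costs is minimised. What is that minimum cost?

11

S2, S3, S6 together cover every gallery (S2 ∪ S3 ∪ S6 = {R0, R1, R2, R3, R4, R5, R6, R7, R8, R9, R10, R11}); total cost 2 + 6 + 3 = 11.
No covering selection has total cost below 11.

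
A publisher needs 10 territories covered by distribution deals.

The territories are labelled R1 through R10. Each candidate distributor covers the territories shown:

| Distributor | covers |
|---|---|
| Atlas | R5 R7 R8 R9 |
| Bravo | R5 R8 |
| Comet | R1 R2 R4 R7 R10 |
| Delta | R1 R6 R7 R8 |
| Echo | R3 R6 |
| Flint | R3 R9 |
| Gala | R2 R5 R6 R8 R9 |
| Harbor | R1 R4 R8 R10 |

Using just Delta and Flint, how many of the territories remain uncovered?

4

Union of Delta, Flint = {R1, R3, R6, R7, R8, R9}.
Not covered: R2, R4, R5, R10 — 4 territories.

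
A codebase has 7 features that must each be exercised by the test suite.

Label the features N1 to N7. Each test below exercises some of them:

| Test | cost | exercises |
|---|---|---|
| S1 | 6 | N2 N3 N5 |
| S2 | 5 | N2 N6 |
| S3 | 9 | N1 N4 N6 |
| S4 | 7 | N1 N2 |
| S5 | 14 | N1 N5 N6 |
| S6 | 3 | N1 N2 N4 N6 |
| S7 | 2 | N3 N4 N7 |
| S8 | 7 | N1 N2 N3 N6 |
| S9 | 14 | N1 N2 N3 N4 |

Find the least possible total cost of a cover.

11

S1, S6, S7 together cover every feature (S1 ∪ S6 ∪ S7 = {N1, N2, N3, N4, N5, N6, N7}); total cost 6 + 3 + 2 = 11.
No covering selection has total cost below 11.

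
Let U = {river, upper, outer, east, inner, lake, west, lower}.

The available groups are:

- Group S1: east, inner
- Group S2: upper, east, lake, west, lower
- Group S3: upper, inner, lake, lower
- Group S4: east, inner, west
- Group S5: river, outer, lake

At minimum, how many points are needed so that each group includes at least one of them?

2

Take H = {inner, lake}. Each listed group contains at least one of these, so H is a hitting set of size 2.
The groups S4, S5 are pairwise disjoint, so any hitting set needs a separate point for each — at least 2. Hence 2 is optimal.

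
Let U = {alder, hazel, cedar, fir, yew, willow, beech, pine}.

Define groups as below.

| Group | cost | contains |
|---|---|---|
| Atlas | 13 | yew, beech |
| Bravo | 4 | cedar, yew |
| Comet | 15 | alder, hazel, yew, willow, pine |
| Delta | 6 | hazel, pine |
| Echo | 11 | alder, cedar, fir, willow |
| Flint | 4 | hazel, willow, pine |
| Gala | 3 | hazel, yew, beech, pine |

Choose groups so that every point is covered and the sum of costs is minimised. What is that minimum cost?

Echo, Gala together cover every point (Echo ∪ Gala = {alder, hazel, cedar, fir, yew, willow, beech, pine}); total cost 11 + 3 = 14.
No covering selection has total cost below 14.

14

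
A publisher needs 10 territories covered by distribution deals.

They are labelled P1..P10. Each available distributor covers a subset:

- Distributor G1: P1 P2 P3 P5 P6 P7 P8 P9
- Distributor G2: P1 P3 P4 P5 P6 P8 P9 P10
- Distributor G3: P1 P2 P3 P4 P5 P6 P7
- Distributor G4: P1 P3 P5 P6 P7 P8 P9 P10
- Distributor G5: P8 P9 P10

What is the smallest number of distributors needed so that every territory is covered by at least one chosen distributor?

G2 and G3 together: G2 ∪ G3 = {P1, P2, P3, P4, P5, P6, P7, P8, P9, P10} — every territory is covered.
No single distributor has all 10 territories (the largest, G1, has 8), so 2 is optimal.

2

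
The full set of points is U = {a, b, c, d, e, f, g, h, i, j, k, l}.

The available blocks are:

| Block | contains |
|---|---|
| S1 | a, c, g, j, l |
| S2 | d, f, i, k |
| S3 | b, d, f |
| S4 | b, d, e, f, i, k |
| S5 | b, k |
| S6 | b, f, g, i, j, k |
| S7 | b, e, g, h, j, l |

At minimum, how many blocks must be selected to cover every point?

Take {S1, S2, S7}. Their union is {a, b, c, d, e, f, g, h, i, j, k, l}, which is all 12 points.
Only S1 contains a, so S1 is forced; the remaining 7 points need at least 2 more blocks (each remaining block adds at most 6) — so at least 3 blocks are needed, and 3 is optimal.

3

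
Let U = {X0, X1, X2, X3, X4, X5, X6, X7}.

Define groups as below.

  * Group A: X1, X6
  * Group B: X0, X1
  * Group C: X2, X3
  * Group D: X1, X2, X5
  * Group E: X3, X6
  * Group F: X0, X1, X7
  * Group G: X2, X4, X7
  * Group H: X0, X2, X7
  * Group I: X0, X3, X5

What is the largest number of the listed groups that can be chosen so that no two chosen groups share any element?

B, E, G are pairwise disjoint (B={X0,X1}; E={X3,X6}; G={X2,X4,X7}).
Every remaining group overlaps one of these, and no 4 of the listed groups are pairwise disjoint, so 3 is the maximum.

3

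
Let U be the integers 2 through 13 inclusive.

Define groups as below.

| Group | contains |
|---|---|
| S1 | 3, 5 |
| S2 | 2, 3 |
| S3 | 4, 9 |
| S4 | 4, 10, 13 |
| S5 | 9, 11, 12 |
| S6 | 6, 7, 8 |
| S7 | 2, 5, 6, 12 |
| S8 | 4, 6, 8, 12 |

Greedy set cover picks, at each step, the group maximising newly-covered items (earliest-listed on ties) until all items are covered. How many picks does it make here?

Greedy: pick S7 (covers 4 new) → pick S4 (covers 3 new) → pick S5 (covers 2 new) → pick S6 (covers 2 new) → pick S1 (covers 1 new). Total picks: 5.

5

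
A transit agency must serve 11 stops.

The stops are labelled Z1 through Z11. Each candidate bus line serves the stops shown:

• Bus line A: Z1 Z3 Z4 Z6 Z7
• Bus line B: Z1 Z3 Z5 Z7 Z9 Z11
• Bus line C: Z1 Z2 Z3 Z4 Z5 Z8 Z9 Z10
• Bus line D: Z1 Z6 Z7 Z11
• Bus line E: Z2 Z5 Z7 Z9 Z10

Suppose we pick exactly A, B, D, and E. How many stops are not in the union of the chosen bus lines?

Union of A, B, D, E = {Z1, Z2, Z3, Z4, Z5, Z6, Z7, Z9, Z10, Z11}.
Not covered: Z8 — 1 stop.

1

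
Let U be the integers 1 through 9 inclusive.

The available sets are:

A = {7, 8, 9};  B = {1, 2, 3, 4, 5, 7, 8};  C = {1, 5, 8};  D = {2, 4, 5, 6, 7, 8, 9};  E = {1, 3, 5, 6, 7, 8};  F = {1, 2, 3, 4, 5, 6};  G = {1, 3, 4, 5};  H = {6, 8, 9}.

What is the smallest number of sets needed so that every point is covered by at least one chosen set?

2

B and D cover everything between them: the union {1, 2, 3, 4, 5, 6, 7, 8, 9} is all of U.
No single set has all 9 points (the largest, B, has 7), so 2 is optimal.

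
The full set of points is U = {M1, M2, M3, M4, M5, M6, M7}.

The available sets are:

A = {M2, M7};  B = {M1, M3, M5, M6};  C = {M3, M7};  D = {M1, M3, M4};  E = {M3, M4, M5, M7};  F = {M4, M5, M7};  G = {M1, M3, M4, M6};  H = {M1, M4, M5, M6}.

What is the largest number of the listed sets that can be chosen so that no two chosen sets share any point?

C, H are pairwise disjoint (C={M3,M7}; H={M1,M4,M5,M6}).
Every remaining set overlaps one of these, and no 3 of the listed sets are pairwise disjoint, so 2 is the maximum.

2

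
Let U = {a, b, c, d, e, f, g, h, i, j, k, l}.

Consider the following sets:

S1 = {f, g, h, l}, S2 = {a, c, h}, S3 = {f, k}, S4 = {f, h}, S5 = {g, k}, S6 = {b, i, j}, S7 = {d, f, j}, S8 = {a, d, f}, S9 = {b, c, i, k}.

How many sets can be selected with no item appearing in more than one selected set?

S2, S5, S7 are pairwise disjoint (S2={a,c,h}; S5={g,k}; S7={d,f,j}).
Every remaining set overlaps one of these, and no 4 of the listed sets are pairwise disjoint, so 3 is the maximum.

3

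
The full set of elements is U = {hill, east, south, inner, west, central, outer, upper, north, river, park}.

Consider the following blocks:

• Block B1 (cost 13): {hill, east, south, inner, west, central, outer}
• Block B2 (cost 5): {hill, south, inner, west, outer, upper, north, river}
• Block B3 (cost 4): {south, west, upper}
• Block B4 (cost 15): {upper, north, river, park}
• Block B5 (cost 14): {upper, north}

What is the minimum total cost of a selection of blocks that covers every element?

B1, B4 together cover every element (B1 ∪ B4 = {hill, east, south, inner, west, central, outer, upper, north, river, park}); total cost 13 + 15 = 28.
The greedy pick B2, B1, B4 costs 33; no covering selection beats 28.

28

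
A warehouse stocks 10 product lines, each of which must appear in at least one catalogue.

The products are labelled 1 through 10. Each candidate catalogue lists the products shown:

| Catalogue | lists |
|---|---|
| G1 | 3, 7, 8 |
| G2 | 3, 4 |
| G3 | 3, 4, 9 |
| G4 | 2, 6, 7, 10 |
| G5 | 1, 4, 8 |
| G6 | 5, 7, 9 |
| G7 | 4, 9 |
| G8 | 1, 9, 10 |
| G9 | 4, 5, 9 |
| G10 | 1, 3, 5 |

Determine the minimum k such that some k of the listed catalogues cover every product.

Take {G1, G4, G7, G10}. Their union is {1, 2, 3, 4, 5, 6, 7, 8, 9, 10}, which is all 10 products.
No 3 of the 10 catalogues cover everything (all 120 combinations miss at least one product), so 4 is optimal.

4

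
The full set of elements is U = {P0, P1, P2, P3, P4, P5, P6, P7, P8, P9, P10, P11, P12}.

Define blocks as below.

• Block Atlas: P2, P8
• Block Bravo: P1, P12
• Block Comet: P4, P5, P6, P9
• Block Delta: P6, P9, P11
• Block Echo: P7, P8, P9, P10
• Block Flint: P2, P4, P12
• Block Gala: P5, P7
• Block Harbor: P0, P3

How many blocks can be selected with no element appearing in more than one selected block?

Atlas, Bravo, Delta, Gala, Harbor are pairwise disjoint (Atlas={P2,P8}; Bravo={P1,P12}; Delta={P6,P9,P11}; Gala={P5,P7}; Harbor={P0,P3}).
Every remaining block overlaps one of these, and no 6 of the listed blocks are pairwise disjoint, so 5 is the maximum.

5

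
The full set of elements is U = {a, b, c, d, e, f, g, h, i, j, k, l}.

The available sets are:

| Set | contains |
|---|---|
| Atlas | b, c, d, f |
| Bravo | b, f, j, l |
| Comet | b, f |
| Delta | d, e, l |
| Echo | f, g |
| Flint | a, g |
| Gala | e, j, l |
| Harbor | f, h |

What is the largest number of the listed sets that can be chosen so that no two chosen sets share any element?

3

Flint, Gala, Harbor are pairwise disjoint (Flint={a,g}; Gala={e,j,l}; Harbor={f,h}).
Every remaining set overlaps one of these, and no 4 of the listed sets are pairwise disjoint, so 3 is the maximum.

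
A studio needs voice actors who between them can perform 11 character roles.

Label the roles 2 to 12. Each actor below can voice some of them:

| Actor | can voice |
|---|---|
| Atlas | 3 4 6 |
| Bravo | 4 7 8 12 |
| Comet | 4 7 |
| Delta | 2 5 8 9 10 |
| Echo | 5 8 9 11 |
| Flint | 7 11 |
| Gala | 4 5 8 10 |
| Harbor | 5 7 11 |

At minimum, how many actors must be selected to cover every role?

Atlas and Bravo and Delta and Echo together: Atlas ∪ Bravo ∪ Delta ∪ Echo = {2, 3, 4, 5, 6, 7, 8, 9, 10, 11, 12} — every role is covered.
No 3 of the 8 actors cover everything (all 56 combinations miss at least one role), so 4 is optimal.

4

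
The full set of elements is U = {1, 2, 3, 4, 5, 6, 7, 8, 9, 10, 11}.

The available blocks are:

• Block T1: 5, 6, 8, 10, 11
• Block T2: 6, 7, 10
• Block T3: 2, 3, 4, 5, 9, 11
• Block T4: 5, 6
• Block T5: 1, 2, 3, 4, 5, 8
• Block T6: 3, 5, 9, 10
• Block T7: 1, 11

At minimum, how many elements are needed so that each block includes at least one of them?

The 3 elements {1, 5, 10} hit every block.
No choice of 2 elements meets every block, so 3 is the minimum.

3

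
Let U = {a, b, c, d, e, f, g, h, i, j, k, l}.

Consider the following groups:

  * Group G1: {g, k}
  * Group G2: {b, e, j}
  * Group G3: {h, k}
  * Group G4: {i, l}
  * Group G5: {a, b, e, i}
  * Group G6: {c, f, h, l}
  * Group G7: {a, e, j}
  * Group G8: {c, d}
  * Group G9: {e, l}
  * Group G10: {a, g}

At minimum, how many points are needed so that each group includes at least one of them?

The 5 points {d, e, g, h, l} hit every group.
The groups G2, G3, G4, G8, G10 are pairwise disjoint, so any hitting set needs a separate point for each — at least 5. Hence 5 is optimal.

5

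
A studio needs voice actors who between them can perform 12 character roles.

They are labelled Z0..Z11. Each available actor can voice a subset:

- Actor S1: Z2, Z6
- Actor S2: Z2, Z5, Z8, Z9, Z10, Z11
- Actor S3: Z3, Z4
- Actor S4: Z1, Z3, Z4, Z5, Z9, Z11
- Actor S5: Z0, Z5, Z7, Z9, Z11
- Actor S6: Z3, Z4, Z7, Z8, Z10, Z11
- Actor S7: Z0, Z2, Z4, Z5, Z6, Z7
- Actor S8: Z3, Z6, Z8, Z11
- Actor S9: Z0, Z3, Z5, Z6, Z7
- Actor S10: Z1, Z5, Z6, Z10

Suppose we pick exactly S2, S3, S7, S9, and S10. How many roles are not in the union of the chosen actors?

Union of S2, S3, S7, S9, S10 = {Z0, Z1, Z2, Z3, Z4, Z5, Z6, Z7, Z8, Z9, Z10, Z11} — that's every role, so 0 are uncovered.

0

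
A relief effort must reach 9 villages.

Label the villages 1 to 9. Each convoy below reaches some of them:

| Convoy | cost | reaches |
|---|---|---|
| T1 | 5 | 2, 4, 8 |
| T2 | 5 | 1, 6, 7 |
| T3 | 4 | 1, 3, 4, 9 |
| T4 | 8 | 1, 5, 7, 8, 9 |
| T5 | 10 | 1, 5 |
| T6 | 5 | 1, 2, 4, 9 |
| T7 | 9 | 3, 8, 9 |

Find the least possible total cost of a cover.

22

T2, T3, T4, T6 together cover every village (T2 ∪ T3 ∪ T4 ∪ T6 = {1, 2, 3, 4, 5, 6, 7, 8, 9}); total cost 5 + 4 + 8 + 5 = 22.
No covering selection has total cost below 22.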